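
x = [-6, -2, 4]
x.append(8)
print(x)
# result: [-6, -2, 4, 8]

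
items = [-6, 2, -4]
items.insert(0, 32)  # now [32, -6, 2, -4]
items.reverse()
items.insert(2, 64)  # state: [-4, 2, 64, -6, 32]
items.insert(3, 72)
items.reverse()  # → [32, -6, 72, 64, 2, -4]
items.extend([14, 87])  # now [32, -6, 72, 64, 2, -4, 14, 87]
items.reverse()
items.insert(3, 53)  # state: [87, 14, -4, 53, 2, 64, 72, -6, 32]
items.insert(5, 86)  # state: [87, 14, -4, 53, 2, 86, 64, 72, -6, 32]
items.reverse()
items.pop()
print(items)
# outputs [32, -6, 72, 64, 86, 2, 53, -4, 14]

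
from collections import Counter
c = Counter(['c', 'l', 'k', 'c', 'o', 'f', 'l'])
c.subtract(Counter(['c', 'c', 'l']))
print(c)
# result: Counter({'l': 1, 'k': 1, 'o': 1, 'f': 1, 'c': 0})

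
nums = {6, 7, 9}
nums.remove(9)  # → {6, 7}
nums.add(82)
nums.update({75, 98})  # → {6, 7, 75, 82, 98}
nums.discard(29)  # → {6, 7, 75, 82, 98}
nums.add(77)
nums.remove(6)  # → {7, 75, 77, 82, 98}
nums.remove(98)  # {7, 75, 77, 82}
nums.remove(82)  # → {7, 75, 77}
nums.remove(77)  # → {7, 75}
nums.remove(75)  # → {7}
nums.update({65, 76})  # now {7, 65, 76}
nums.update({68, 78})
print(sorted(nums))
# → [7, 65, 68, 76, 78]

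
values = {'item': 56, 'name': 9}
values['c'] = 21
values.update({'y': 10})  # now {'item': 56, 'name': 9, 'c': 21, 'y': 10}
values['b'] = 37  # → {'item': 56, 'name': 9, 'c': 21, 'y': 10, 'b': 37}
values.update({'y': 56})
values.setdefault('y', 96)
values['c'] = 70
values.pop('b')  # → 37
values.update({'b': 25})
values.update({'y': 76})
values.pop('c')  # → 70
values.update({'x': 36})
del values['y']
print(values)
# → {'item': 56, 'name': 9, 'b': 25, 'x': 36}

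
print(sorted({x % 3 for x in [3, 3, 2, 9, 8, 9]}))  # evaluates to [0, 2]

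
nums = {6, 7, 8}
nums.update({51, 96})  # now {6, 7, 8, 51, 96}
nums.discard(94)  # {6, 7, 8, 51, 96}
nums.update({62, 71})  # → {6, 7, 8, 51, 62, 71, 96}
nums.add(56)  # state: {6, 7, 8, 51, 56, 62, 71, 96}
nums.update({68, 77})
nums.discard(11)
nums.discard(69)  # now {6, 7, 8, 51, 56, 62, 68, 71, 77, 96}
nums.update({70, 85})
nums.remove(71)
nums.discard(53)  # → {6, 7, 8, 51, 56, 62, 68, 70, 77, 85, 96}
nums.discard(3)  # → {6, 7, 8, 51, 56, 62, 68, 70, 77, 85, 96}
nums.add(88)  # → {6, 7, 8, 51, 56, 62, 68, 70, 77, 85, 88, 96}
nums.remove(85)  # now {6, 7, 8, 51, 56, 62, 68, 70, 77, 88, 96}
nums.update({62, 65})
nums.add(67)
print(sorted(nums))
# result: [6, 7, 8, 51, 56, 62, 65, 67, 68, 70, 77, 88, 96]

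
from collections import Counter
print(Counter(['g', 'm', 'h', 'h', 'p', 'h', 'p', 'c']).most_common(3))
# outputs [('h', 3), ('p', 2), ('g', 1)]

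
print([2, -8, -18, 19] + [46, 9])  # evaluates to [2, -8, -18, 19, 46, 9]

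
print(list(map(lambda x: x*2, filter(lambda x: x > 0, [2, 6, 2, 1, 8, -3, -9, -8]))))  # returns [4, 12, 4, 2, 16]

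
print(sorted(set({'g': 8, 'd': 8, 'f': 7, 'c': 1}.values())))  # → [1, 7, 8]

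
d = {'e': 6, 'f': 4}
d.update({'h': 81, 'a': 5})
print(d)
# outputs {'e': 6, 'f': 4, 'h': 81, 'a': 5}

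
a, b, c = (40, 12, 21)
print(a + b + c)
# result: 73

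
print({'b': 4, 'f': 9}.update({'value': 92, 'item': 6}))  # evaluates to None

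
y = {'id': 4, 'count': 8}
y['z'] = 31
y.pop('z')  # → 31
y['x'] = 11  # {'id': 4, 'count': 8, 'x': 11}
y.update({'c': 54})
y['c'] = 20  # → {'id': 4, 'count': 8, 'x': 11, 'c': 20}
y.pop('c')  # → 20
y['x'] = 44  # {'id': 4, 'count': 8, 'x': 44}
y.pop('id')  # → 4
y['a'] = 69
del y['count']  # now {'x': 44, 'a': 69}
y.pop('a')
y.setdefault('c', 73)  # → 73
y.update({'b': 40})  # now {'x': 44, 'c': 73, 'b': 40}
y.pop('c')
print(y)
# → {'x': 44, 'b': 40}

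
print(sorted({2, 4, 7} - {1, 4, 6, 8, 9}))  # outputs [2, 7]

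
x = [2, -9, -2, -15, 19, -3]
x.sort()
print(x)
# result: [-15, -9, -3, -2, 2, 19]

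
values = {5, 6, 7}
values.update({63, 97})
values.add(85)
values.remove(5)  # {6, 7, 63, 85, 97}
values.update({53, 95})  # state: {6, 7, 53, 63, 85, 95, 97}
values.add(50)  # {6, 7, 50, 53, 63, 85, 95, 97}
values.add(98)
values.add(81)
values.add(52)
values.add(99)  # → {6, 7, 50, 52, 53, 63, 81, 85, 95, 97, 98, 99}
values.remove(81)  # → {6, 7, 50, 52, 53, 63, 85, 95, 97, 98, 99}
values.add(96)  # {6, 7, 50, 52, 53, 63, 85, 95, 96, 97, 98, 99}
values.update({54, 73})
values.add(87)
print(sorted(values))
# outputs [6, 7, 50, 52, 53, 54, 63, 73, 85, 87, 95, 96, 97, 98, 99]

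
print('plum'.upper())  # PLUM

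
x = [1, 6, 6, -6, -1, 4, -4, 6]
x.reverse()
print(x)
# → [6, -4, 4, -1, -6, 6, 6, 1]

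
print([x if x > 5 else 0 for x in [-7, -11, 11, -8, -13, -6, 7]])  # [0, 0, 11, 0, 0, 0, 7]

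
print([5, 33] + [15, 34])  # [5, 33, 15, 34]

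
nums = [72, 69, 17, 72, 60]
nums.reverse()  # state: [60, 72, 17, 69, 72]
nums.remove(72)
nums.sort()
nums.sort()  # [17, 60, 69, 72]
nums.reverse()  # [72, 69, 60, 17]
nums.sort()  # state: [17, 60, 69, 72]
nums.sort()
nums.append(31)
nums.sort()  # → [17, 31, 60, 69, 72]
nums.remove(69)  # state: [17, 31, 60, 72]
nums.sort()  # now [17, 31, 60, 72]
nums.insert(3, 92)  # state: [17, 31, 60, 92, 72]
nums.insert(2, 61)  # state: [17, 31, 61, 60, 92, 72]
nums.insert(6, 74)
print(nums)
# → [17, 31, 61, 60, 92, 72, 74]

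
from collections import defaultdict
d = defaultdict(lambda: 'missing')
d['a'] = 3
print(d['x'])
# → missing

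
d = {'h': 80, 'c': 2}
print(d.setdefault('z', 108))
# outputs 108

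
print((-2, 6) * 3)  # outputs (-2, 6, -2, 6, -2, 6)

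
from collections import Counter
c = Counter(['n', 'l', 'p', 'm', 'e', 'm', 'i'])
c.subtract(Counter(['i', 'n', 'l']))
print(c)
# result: Counter({'m': 2, 'p': 1, 'e': 1, 'n': 0, 'l': 0, 'i': 0})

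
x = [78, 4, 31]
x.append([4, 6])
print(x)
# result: [78, 4, 31, [4, 6]]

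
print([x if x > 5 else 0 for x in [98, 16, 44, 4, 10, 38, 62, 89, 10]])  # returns [98, 16, 44, 0, 10, 38, 62, 89, 10]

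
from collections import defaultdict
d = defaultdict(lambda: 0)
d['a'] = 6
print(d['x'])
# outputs 0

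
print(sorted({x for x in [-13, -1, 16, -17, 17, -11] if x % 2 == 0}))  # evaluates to [16]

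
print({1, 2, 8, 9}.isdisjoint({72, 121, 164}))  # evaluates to True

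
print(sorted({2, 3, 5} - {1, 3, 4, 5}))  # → [2]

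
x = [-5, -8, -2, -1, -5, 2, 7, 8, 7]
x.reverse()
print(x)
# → [7, 8, 7, 2, -5, -1, -2, -8, -5]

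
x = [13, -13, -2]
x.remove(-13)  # [13, -2]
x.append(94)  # [13, -2, 94]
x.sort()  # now [-2, 13, 94]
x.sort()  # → [-2, 13, 94]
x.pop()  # 94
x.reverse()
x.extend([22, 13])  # [13, -2, 22, 13]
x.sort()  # [-2, 13, 13, 22]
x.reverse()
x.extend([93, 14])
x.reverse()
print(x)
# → [14, 93, -2, 13, 13, 22]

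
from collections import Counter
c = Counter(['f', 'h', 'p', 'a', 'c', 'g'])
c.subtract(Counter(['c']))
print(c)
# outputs Counter({'f': 1, 'h': 1, 'p': 1, 'a': 1, 'g': 1, 'c': 0})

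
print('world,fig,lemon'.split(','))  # ['world', 'fig', 'lemon']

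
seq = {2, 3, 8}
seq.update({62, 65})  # {2, 3, 8, 62, 65}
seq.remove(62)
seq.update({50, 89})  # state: {2, 3, 8, 50, 65, 89}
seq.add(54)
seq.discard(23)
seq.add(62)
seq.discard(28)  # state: {2, 3, 8, 50, 54, 62, 65, 89}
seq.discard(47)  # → {2, 3, 8, 50, 54, 62, 65, 89}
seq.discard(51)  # {2, 3, 8, 50, 54, 62, 65, 89}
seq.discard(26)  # {2, 3, 8, 50, 54, 62, 65, 89}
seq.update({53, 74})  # {2, 3, 8, 50, 53, 54, 62, 65, 74, 89}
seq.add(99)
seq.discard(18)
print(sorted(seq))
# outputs [2, 3, 8, 50, 53, 54, 62, 65, 74, 89, 99]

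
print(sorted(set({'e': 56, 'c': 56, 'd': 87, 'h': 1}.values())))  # [1, 56, 87]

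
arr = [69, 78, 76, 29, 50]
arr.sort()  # [29, 50, 69, 76, 78]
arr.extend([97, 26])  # [29, 50, 69, 76, 78, 97, 26]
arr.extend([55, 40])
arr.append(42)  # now [29, 50, 69, 76, 78, 97, 26, 55, 40, 42]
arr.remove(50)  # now [29, 69, 76, 78, 97, 26, 55, 40, 42]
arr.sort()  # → [26, 29, 40, 42, 55, 69, 76, 78, 97]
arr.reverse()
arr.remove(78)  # [97, 76, 69, 55, 42, 40, 29, 26]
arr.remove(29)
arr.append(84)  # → [97, 76, 69, 55, 42, 40, 26, 84]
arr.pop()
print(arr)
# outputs [97, 76, 69, 55, 42, 40, 26]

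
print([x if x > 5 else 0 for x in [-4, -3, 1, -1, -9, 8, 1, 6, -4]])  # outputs [0, 0, 0, 0, 0, 8, 0, 6, 0]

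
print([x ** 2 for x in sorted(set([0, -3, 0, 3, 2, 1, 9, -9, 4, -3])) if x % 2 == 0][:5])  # [0, 4, 16]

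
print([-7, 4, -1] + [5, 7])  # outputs [-7, 4, -1, 5, 7]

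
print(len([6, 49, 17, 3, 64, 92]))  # 6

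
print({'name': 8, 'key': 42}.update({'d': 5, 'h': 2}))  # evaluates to None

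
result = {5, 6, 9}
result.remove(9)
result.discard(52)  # {5, 6}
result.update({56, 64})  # {5, 6, 56, 64}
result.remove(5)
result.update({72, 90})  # {6, 56, 64, 72, 90}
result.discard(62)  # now {6, 56, 64, 72, 90}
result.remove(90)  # {6, 56, 64, 72}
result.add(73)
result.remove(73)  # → {6, 56, 64, 72}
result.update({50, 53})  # {6, 50, 53, 56, 64, 72}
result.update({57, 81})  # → {6, 50, 53, 56, 57, 64, 72, 81}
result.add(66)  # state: {6, 50, 53, 56, 57, 64, 66, 72, 81}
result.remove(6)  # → {50, 53, 56, 57, 64, 66, 72, 81}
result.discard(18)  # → {50, 53, 56, 57, 64, 66, 72, 81}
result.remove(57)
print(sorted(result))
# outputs [50, 53, 56, 64, 66, 72, 81]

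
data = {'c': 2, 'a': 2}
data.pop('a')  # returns 2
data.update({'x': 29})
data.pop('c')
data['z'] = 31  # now {'x': 29, 'z': 31}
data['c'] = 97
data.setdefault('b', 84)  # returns 84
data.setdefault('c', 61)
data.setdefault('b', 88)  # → 84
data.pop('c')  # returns 97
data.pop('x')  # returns 29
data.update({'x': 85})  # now {'z': 31, 'b': 84, 'x': 85}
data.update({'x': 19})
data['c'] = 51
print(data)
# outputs {'z': 31, 'b': 84, 'x': 19, 'c': 51}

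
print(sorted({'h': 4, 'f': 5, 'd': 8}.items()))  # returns [('d', 8), ('f', 5), ('h', 4)]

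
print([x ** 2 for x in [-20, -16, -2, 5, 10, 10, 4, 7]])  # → [400, 256, 4, 25, 100, 100, 16, 49]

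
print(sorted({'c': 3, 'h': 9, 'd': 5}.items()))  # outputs [('c', 3), ('d', 5), ('h', 9)]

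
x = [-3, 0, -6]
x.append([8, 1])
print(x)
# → [-3, 0, -6, [8, 1]]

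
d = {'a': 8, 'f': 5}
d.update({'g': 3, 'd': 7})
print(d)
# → {'a': 8, 'f': 5, 'g': 3, 'd': 7}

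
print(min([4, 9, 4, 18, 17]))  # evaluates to 4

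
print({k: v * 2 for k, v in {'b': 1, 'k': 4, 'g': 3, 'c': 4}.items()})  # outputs {'b': 2, 'k': 8, 'g': 6, 'c': 8}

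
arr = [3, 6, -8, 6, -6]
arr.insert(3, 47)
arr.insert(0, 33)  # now [33, 3, 6, -8, 47, 6, -6]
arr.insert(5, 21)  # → [33, 3, 6, -8, 47, 21, 6, -6]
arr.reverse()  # [-6, 6, 21, 47, -8, 6, 3, 33]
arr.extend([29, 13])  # [-6, 6, 21, 47, -8, 6, 3, 33, 29, 13]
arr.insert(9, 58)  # [-6, 6, 21, 47, -8, 6, 3, 33, 29, 58, 13]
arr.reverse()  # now [13, 58, 29, 33, 3, 6, -8, 47, 21, 6, -6]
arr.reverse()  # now [-6, 6, 21, 47, -8, 6, 3, 33, 29, 58, 13]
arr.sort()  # [-8, -6, 3, 6, 6, 13, 21, 29, 33, 47, 58]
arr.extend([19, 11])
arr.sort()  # [-8, -6, 3, 6, 6, 11, 13, 19, 21, 29, 33, 47, 58]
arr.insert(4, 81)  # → [-8, -6, 3, 6, 81, 6, 11, 13, 19, 21, 29, 33, 47, 58]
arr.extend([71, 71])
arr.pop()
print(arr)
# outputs [-8, -6, 3, 6, 81, 6, 11, 13, 19, 21, 29, 33, 47, 58, 71]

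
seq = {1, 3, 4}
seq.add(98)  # {1, 3, 4, 98}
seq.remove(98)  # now {1, 3, 4}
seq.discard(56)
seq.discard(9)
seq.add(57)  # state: {1, 3, 4, 57}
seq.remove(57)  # {1, 3, 4}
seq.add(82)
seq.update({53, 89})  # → {1, 3, 4, 53, 82, 89}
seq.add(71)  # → {1, 3, 4, 53, 71, 82, 89}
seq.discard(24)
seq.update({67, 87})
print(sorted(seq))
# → [1, 3, 4, 53, 67, 71, 82, 87, 89]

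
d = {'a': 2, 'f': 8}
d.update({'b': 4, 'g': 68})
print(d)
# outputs {'a': 2, 'f': 8, 'b': 4, 'g': 68}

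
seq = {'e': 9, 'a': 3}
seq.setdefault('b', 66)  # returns 66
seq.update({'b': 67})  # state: {'e': 9, 'a': 3, 'b': 67}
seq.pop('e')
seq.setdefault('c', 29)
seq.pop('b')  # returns 67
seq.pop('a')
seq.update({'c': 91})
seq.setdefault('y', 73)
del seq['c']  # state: {'y': 73}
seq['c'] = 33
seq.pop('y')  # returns 73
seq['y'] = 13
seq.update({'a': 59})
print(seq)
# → {'c': 33, 'y': 13, 'a': 59}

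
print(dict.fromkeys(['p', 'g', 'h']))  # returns {'p': None, 'g': None, 'h': None}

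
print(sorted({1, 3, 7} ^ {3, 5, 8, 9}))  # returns [1, 5, 7, 8, 9]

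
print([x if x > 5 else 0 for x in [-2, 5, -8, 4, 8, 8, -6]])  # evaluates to [0, 0, 0, 0, 8, 8, 0]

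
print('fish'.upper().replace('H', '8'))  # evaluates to FIS8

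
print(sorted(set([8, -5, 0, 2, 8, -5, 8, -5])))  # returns [-5, 0, 2, 8]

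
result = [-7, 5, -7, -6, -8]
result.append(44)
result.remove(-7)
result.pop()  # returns 44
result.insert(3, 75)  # [5, -7, -6, 75, -8]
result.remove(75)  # [5, -7, -6, -8]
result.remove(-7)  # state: [5, -6, -8]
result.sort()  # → [-8, -6, 5]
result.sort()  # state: [-8, -6, 5]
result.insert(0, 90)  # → [90, -8, -6, 5]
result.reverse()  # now [5, -6, -8, 90]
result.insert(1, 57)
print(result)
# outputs [5, 57, -6, -8, 90]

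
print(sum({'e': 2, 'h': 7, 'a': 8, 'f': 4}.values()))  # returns 21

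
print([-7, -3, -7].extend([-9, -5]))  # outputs None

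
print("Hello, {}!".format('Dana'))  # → Hello, Dana!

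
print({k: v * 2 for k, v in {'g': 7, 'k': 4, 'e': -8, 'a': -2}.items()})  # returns {'g': 14, 'k': 8, 'e': -16, 'a': -4}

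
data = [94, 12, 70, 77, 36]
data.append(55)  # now [94, 12, 70, 77, 36, 55]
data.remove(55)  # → [94, 12, 70, 77, 36]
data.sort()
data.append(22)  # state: [12, 36, 70, 77, 94, 22]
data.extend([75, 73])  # [12, 36, 70, 77, 94, 22, 75, 73]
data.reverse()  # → [73, 75, 22, 94, 77, 70, 36, 12]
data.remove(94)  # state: [73, 75, 22, 77, 70, 36, 12]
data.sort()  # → [12, 22, 36, 70, 73, 75, 77]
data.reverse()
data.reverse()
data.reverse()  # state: [77, 75, 73, 70, 36, 22, 12]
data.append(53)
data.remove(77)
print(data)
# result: [75, 73, 70, 36, 22, 12, 53]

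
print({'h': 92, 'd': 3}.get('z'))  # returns None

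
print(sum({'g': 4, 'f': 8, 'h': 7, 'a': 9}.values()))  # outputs 28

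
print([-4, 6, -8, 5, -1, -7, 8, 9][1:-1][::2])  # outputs [6, 5, -7]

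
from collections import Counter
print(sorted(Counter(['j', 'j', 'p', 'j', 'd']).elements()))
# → ['d', 'j', 'j', 'j', 'p']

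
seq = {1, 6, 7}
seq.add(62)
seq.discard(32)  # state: {1, 6, 7, 62}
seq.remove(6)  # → {1, 7, 62}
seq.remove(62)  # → {1, 7}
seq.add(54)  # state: {1, 7, 54}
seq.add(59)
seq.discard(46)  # {1, 7, 54, 59}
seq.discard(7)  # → {1, 54, 59}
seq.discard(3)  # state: {1, 54, 59}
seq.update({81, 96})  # {1, 54, 59, 81, 96}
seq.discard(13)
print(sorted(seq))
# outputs [1, 54, 59, 81, 96]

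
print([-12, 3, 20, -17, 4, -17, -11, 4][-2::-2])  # [-11, 4, 20, -12]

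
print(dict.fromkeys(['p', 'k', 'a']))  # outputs {'p': None, 'k': None, 'a': None}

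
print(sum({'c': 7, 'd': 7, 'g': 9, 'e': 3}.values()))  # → 26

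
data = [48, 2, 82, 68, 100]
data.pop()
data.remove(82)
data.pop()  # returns 68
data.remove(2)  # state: [48]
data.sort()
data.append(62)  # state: [48, 62]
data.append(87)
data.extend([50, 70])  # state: [48, 62, 87, 50, 70]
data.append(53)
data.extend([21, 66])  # [48, 62, 87, 50, 70, 53, 21, 66]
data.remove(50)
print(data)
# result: [48, 62, 87, 70, 53, 21, 66]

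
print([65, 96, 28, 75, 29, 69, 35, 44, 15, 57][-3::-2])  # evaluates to [44, 69, 75, 96]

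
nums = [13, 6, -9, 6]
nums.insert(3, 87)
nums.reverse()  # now [6, 87, -9, 6, 13]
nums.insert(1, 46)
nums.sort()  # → [-9, 6, 6, 13, 46, 87]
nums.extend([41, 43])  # [-9, 6, 6, 13, 46, 87, 41, 43]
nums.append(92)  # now [-9, 6, 6, 13, 46, 87, 41, 43, 92]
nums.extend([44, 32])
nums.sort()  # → [-9, 6, 6, 13, 32, 41, 43, 44, 46, 87, 92]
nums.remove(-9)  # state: [6, 6, 13, 32, 41, 43, 44, 46, 87, 92]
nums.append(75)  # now [6, 6, 13, 32, 41, 43, 44, 46, 87, 92, 75]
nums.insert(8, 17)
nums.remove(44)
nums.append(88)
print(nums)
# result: [6, 6, 13, 32, 41, 43, 46, 17, 87, 92, 75, 88]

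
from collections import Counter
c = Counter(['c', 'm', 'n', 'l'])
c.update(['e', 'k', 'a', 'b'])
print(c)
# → Counter({'c': 1, 'm': 1, 'n': 1, 'l': 1, 'e': 1, 'k': 1, 'a': 1, 'b': 1})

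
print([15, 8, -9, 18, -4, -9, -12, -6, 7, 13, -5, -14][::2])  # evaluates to [15, -9, -4, -12, 7, -5]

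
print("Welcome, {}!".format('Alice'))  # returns Welcome, Alice!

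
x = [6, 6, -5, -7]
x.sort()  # [-7, -5, 6, 6]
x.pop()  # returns 6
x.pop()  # 6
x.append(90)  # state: [-7, -5, 90]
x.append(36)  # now [-7, -5, 90, 36]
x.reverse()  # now [36, 90, -5, -7]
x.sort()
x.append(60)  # [-7, -5, 36, 90, 60]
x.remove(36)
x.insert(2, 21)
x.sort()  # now [-7, -5, 21, 60, 90]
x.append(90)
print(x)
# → [-7, -5, 21, 60, 90, 90]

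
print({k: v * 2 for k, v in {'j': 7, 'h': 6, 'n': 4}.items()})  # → {'j': 14, 'h': 12, 'n': 8}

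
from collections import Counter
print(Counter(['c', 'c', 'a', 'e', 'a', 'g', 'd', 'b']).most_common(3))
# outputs [('c', 2), ('a', 2), ('e', 1)]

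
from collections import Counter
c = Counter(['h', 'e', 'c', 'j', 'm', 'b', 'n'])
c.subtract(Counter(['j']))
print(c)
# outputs Counter({'h': 1, 'e': 1, 'c': 1, 'm': 1, 'b': 1, 'n': 1, 'j': 0})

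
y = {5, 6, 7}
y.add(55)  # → {5, 6, 7, 55}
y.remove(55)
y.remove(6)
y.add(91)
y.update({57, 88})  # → {5, 7, 57, 88, 91}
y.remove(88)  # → {5, 7, 57, 91}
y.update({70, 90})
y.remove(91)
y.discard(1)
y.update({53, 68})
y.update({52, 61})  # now {5, 7, 52, 53, 57, 61, 68, 70, 90}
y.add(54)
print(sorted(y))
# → [5, 7, 52, 53, 54, 57, 61, 68, 70, 90]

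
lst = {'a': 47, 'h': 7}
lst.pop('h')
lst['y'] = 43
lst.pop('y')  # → 43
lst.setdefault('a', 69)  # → 47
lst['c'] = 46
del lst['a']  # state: {'c': 46}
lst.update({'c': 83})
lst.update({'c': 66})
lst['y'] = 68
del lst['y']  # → {'c': 66}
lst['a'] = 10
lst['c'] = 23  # {'c': 23, 'a': 10}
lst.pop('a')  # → 10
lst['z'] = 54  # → {'c': 23, 'z': 54}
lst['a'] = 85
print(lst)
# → {'c': 23, 'z': 54, 'a': 85}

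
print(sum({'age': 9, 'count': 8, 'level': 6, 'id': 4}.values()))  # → 27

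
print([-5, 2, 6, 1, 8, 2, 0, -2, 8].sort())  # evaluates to None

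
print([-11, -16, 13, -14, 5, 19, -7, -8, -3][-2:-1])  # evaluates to [-8]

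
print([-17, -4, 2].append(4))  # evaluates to None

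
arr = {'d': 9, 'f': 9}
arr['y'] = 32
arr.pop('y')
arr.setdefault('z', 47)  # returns 47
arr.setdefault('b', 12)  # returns 12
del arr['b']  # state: {'d': 9, 'f': 9, 'z': 47}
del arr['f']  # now {'d': 9, 'z': 47}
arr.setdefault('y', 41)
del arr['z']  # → {'d': 9, 'y': 41}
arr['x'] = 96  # {'d': 9, 'y': 41, 'x': 96}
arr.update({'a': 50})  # {'d': 9, 'y': 41, 'x': 96, 'a': 50}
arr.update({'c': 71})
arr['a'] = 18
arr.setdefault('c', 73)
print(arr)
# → {'d': 9, 'y': 41, 'x': 96, 'a': 18, 'c': 71}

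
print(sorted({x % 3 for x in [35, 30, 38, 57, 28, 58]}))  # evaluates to [0, 1, 2]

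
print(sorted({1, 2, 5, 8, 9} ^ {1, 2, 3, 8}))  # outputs [3, 5, 9]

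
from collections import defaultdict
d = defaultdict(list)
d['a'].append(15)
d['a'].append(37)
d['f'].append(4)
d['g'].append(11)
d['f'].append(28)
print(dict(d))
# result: {'a': [15, 37], 'f': [4, 28], 'g': [11]}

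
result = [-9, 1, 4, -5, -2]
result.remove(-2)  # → [-9, 1, 4, -5]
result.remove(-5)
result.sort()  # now [-9, 1, 4]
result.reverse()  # [4, 1, -9]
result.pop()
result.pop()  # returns 1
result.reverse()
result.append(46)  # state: [4, 46]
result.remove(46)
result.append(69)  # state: [4, 69]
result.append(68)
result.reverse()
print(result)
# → [68, 69, 4]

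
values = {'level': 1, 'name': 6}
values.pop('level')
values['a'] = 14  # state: {'name': 6, 'a': 14}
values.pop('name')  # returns 6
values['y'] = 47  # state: {'a': 14, 'y': 47}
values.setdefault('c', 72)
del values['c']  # {'a': 14, 'y': 47}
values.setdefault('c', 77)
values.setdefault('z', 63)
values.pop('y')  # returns 47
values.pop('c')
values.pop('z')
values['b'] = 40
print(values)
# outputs {'a': 14, 'b': 40}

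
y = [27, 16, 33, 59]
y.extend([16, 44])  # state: [27, 16, 33, 59, 16, 44]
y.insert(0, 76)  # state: [76, 27, 16, 33, 59, 16, 44]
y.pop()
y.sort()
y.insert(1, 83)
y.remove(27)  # [16, 83, 16, 33, 59, 76]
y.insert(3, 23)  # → [16, 83, 16, 23, 33, 59, 76]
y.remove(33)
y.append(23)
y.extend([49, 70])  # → [16, 83, 16, 23, 59, 76, 23, 49, 70]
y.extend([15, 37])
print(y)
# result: [16, 83, 16, 23, 59, 76, 23, 49, 70, 15, 37]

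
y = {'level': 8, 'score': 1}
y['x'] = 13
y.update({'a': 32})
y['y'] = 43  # {'level': 8, 'score': 1, 'x': 13, 'a': 32, 'y': 43}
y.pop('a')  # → 32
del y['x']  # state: {'level': 8, 'score': 1, 'y': 43}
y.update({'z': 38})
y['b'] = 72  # {'level': 8, 'score': 1, 'y': 43, 'z': 38, 'b': 72}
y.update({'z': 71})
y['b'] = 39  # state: {'level': 8, 'score': 1, 'y': 43, 'z': 71, 'b': 39}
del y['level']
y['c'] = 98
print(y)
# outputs {'score': 1, 'y': 43, 'z': 71, 'b': 39, 'c': 98}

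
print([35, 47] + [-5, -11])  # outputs [35, 47, -5, -11]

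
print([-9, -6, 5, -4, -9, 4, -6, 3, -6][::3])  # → [-9, -4, -6]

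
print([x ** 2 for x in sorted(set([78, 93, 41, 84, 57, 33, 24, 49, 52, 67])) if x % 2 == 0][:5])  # [576, 2704, 6084, 7056]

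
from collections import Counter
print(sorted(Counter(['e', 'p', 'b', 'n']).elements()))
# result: ['b', 'e', 'n', 'p']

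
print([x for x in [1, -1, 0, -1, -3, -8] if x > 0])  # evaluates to [1]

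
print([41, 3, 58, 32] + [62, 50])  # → [41, 3, 58, 32, 62, 50]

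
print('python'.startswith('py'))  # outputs True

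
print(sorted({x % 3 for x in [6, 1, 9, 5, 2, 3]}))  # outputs [0, 1, 2]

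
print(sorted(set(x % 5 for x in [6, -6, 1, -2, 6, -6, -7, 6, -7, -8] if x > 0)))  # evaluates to [1]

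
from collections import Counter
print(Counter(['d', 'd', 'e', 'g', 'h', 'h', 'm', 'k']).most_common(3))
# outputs [('d', 2), ('h', 2), ('e', 1)]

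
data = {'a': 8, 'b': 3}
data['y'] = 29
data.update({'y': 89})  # {'a': 8, 'b': 3, 'y': 89}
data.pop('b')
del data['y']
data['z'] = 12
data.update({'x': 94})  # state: {'a': 8, 'z': 12, 'x': 94}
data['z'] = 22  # {'a': 8, 'z': 22, 'x': 94}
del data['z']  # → {'a': 8, 'x': 94}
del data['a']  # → {'x': 94}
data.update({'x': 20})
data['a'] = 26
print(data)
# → {'x': 20, 'a': 26}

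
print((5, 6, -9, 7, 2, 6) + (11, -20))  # (5, 6, -9, 7, 2, 6, 11, -20)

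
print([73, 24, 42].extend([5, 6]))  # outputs None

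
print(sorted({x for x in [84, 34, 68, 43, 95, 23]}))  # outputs [23, 34, 43, 68, 84, 95]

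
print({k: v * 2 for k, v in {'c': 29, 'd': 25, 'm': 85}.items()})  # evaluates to {'c': 58, 'd': 50, 'm': 170}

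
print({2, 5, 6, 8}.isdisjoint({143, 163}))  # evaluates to True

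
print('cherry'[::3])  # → cr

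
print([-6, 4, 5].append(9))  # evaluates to None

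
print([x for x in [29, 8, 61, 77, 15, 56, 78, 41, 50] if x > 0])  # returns [29, 8, 61, 77, 15, 56, 78, 41, 50]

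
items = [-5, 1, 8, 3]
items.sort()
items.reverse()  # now [8, 3, 1, -5]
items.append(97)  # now [8, 3, 1, -5, 97]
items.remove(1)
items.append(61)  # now [8, 3, -5, 97, 61]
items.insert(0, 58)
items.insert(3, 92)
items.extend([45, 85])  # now [58, 8, 3, 92, -5, 97, 61, 45, 85]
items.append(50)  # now [58, 8, 3, 92, -5, 97, 61, 45, 85, 50]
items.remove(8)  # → [58, 3, 92, -5, 97, 61, 45, 85, 50]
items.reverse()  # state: [50, 85, 45, 61, 97, -5, 92, 3, 58]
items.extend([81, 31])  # [50, 85, 45, 61, 97, -5, 92, 3, 58, 81, 31]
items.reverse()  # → [31, 81, 58, 3, 92, -5, 97, 61, 45, 85, 50]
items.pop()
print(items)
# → [31, 81, 58, 3, 92, -5, 97, 61, 45, 85]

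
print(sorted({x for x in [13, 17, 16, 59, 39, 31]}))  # [13, 16, 17, 31, 39, 59]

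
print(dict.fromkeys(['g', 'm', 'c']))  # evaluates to {'g': None, 'm': None, 'c': None}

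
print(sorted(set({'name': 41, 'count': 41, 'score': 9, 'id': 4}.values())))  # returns [4, 9, 41]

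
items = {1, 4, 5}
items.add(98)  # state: {1, 4, 5, 98}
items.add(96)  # {1, 4, 5, 96, 98}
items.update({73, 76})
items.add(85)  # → {1, 4, 5, 73, 76, 85, 96, 98}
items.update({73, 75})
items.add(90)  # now {1, 4, 5, 73, 75, 76, 85, 90, 96, 98}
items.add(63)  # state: {1, 4, 5, 63, 73, 75, 76, 85, 90, 96, 98}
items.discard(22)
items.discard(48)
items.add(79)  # {1, 4, 5, 63, 73, 75, 76, 79, 85, 90, 96, 98}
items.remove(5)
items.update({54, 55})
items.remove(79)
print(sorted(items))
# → [1, 4, 54, 55, 63, 73, 75, 76, 85, 90, 96, 98]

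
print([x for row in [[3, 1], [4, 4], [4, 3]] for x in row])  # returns [3, 1, 4, 4, 4, 3]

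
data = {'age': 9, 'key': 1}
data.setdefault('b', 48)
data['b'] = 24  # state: {'age': 9, 'key': 1, 'b': 24}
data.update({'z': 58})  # {'age': 9, 'key': 1, 'b': 24, 'z': 58}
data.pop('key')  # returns 1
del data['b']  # {'age': 9, 'z': 58}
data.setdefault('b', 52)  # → 52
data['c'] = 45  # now {'age': 9, 'z': 58, 'b': 52, 'c': 45}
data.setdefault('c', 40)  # 45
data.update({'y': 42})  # {'age': 9, 'z': 58, 'b': 52, 'c': 45, 'y': 42}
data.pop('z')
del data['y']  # {'age': 9, 'b': 52, 'c': 45}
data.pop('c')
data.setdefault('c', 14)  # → 14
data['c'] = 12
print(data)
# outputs {'age': 9, 'b': 52, 'c': 12}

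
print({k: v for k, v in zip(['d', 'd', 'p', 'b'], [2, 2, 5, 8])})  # {'d': 2, 'p': 5, 'b': 8}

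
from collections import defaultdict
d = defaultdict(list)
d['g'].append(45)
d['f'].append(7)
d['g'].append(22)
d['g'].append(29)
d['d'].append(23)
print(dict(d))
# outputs {'g': [45, 22, 29], 'f': [7], 'd': [23]}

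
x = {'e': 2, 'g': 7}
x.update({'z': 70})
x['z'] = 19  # {'e': 2, 'g': 7, 'z': 19}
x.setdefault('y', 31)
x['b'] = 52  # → {'e': 2, 'g': 7, 'z': 19, 'y': 31, 'b': 52}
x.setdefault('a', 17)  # 17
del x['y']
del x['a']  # {'e': 2, 'g': 7, 'z': 19, 'b': 52}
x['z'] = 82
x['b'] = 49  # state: {'e': 2, 'g': 7, 'z': 82, 'b': 49}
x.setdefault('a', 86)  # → 86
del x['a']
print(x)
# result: {'e': 2, 'g': 7, 'z': 82, 'b': 49}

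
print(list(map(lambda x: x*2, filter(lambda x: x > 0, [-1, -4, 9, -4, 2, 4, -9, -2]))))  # [18, 4, 8]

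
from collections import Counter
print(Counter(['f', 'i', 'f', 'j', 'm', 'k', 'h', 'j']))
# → Counter({'f': 2, 'j': 2, 'i': 1, 'm': 1, 'k': 1, 'h': 1})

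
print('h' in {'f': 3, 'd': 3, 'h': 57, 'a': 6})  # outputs True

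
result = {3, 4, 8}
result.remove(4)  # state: {3, 8}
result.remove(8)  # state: {3}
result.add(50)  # {3, 50}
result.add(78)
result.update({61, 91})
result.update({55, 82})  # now {3, 50, 55, 61, 78, 82, 91}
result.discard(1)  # {3, 50, 55, 61, 78, 82, 91}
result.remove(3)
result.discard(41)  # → {50, 55, 61, 78, 82, 91}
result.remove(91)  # {50, 55, 61, 78, 82}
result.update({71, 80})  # {50, 55, 61, 71, 78, 80, 82}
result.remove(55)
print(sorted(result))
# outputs [50, 61, 71, 78, 80, 82]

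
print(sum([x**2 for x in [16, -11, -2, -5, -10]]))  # 506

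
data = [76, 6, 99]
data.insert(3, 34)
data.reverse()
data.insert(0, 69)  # [69, 34, 99, 6, 76]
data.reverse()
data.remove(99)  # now [76, 6, 34, 69]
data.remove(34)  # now [76, 6, 69]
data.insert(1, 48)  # [76, 48, 6, 69]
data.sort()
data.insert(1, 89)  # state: [6, 89, 48, 69, 76]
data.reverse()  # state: [76, 69, 48, 89, 6]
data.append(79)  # [76, 69, 48, 89, 6, 79]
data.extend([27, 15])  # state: [76, 69, 48, 89, 6, 79, 27, 15]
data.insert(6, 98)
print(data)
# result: [76, 69, 48, 89, 6, 79, 98, 27, 15]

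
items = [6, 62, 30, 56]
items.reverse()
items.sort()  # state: [6, 30, 56, 62]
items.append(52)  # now [6, 30, 56, 62, 52]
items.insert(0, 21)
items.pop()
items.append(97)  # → [21, 6, 30, 56, 62, 97]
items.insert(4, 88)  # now [21, 6, 30, 56, 88, 62, 97]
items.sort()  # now [6, 21, 30, 56, 62, 88, 97]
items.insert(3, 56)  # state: [6, 21, 30, 56, 56, 62, 88, 97]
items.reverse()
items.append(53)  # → [97, 88, 62, 56, 56, 30, 21, 6, 53]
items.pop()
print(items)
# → [97, 88, 62, 56, 56, 30, 21, 6]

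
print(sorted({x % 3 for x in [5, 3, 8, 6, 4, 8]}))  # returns [0, 1, 2]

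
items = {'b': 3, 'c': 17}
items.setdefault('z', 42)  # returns 42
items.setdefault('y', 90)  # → 90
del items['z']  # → {'b': 3, 'c': 17, 'y': 90}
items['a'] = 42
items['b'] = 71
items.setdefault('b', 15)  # 71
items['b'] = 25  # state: {'b': 25, 'c': 17, 'y': 90, 'a': 42}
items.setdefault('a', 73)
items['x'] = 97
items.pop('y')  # 90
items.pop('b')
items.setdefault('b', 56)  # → 56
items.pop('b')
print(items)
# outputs {'c': 17, 'a': 42, 'x': 97}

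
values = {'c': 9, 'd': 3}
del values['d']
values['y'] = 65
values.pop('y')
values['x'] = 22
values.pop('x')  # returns 22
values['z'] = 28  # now {'c': 9, 'z': 28}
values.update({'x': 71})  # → {'c': 9, 'z': 28, 'x': 71}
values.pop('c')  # 9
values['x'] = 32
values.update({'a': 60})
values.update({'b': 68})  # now {'z': 28, 'x': 32, 'a': 60, 'b': 68}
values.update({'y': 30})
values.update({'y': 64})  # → {'z': 28, 'x': 32, 'a': 60, 'b': 68, 'y': 64}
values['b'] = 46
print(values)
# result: {'z': 28, 'x': 32, 'a': 60, 'b': 46, 'y': 64}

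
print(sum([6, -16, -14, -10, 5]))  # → -29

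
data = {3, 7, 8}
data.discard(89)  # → {3, 7, 8}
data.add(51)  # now {3, 7, 8, 51}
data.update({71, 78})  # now {3, 7, 8, 51, 71, 78}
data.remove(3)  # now {7, 8, 51, 71, 78}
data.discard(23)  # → {7, 8, 51, 71, 78}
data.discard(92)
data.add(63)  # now {7, 8, 51, 63, 71, 78}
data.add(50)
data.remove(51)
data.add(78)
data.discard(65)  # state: {7, 8, 50, 63, 71, 78}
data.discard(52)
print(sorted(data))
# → [7, 8, 50, 63, 71, 78]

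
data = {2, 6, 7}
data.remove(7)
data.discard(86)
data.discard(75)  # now {2, 6}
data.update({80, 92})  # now {2, 6, 80, 92}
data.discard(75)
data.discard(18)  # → {2, 6, 80, 92}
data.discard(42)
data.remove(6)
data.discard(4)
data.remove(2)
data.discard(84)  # {80, 92}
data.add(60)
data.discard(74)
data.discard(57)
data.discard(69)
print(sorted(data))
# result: [60, 80, 92]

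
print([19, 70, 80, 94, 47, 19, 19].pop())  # 19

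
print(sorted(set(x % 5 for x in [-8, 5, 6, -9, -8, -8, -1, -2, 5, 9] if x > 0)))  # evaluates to [0, 1, 4]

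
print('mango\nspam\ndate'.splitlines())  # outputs ['mango', 'spam', 'date']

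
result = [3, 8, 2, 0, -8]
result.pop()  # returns -8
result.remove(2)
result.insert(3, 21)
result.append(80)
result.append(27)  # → [3, 8, 0, 21, 80, 27]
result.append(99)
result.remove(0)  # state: [3, 8, 21, 80, 27, 99]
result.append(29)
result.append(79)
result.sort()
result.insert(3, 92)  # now [3, 8, 21, 92, 27, 29, 79, 80, 99]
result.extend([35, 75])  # [3, 8, 21, 92, 27, 29, 79, 80, 99, 35, 75]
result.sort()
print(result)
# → [3, 8, 21, 27, 29, 35, 75, 79, 80, 92, 99]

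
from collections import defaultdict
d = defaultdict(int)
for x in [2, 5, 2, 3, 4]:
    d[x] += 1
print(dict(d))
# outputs {2: 2, 5: 1, 3: 1, 4: 1}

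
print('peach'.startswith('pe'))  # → True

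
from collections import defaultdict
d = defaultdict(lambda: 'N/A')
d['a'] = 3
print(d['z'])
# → N/A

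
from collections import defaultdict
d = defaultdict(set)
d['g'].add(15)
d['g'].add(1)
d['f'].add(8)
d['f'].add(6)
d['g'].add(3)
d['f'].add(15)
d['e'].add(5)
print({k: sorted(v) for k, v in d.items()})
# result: {'g': [1, 3, 15], 'f': [6, 8, 15], 'e': [5]}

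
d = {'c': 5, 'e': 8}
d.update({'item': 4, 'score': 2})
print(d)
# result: {'c': 5, 'e': 8, 'item': 4, 'score': 2}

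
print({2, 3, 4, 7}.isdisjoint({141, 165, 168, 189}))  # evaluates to True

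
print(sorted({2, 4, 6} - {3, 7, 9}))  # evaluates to [2, 4, 6]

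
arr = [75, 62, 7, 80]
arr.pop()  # 80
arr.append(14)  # [75, 62, 7, 14]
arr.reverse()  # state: [14, 7, 62, 75]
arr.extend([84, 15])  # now [14, 7, 62, 75, 84, 15]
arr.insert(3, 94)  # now [14, 7, 62, 94, 75, 84, 15]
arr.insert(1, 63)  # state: [14, 63, 7, 62, 94, 75, 84, 15]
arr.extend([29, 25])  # [14, 63, 7, 62, 94, 75, 84, 15, 29, 25]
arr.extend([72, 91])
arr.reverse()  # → [91, 72, 25, 29, 15, 84, 75, 94, 62, 7, 63, 14]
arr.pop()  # 14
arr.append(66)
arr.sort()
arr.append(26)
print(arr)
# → [7, 15, 25, 29, 62, 63, 66, 72, 75, 84, 91, 94, 26]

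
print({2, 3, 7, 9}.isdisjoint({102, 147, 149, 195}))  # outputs True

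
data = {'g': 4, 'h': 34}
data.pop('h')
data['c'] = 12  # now {'g': 4, 'c': 12}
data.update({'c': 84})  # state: {'g': 4, 'c': 84}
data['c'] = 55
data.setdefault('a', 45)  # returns 45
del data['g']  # {'c': 55, 'a': 45}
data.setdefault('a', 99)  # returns 45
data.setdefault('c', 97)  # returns 55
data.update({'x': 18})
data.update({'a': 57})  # {'c': 55, 'a': 57, 'x': 18}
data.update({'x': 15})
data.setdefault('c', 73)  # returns 55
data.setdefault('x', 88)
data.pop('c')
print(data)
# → {'a': 57, 'x': 15}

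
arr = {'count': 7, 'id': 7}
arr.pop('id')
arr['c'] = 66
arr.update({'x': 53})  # {'count': 7, 'c': 66, 'x': 53}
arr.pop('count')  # 7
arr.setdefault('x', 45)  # 53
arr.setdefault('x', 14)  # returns 53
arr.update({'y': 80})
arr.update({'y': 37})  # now {'c': 66, 'x': 53, 'y': 37}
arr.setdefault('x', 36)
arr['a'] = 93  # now {'c': 66, 'x': 53, 'y': 37, 'a': 93}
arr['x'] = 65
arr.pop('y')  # 37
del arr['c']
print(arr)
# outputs {'x': 65, 'a': 93}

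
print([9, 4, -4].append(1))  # None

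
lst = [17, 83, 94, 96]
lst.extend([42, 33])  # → [17, 83, 94, 96, 42, 33]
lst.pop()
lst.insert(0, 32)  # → [32, 17, 83, 94, 96, 42]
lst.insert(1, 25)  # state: [32, 25, 17, 83, 94, 96, 42]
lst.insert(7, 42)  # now [32, 25, 17, 83, 94, 96, 42, 42]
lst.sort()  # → [17, 25, 32, 42, 42, 83, 94, 96]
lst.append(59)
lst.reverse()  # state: [59, 96, 94, 83, 42, 42, 32, 25, 17]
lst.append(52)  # [59, 96, 94, 83, 42, 42, 32, 25, 17, 52]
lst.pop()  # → 52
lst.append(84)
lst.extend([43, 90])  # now [59, 96, 94, 83, 42, 42, 32, 25, 17, 84, 43, 90]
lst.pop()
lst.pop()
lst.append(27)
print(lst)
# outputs [59, 96, 94, 83, 42, 42, 32, 25, 17, 84, 27]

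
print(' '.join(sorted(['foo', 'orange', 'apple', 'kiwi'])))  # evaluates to apple foo kiwi orange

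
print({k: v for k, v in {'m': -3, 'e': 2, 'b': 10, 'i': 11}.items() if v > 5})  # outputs {'b': 10, 'i': 11}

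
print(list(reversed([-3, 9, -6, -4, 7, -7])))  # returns [-7, 7, -4, -6, 9, -3]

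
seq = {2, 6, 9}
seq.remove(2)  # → {6, 9}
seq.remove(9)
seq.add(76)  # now {6, 76}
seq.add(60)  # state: {6, 60, 76}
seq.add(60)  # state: {6, 60, 76}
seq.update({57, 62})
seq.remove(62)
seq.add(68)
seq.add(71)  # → {6, 57, 60, 68, 71, 76}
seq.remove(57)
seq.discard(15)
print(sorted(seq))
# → [6, 60, 68, 71, 76]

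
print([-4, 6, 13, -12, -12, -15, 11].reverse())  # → None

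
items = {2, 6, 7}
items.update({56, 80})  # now {2, 6, 7, 56, 80}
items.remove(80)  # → {2, 6, 7, 56}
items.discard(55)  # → {2, 6, 7, 56}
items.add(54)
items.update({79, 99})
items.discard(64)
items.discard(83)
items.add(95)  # {2, 6, 7, 54, 56, 79, 95, 99}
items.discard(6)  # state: {2, 7, 54, 56, 79, 95, 99}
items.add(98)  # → {2, 7, 54, 56, 79, 95, 98, 99}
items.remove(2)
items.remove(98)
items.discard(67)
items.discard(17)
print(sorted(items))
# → [7, 54, 56, 79, 95, 99]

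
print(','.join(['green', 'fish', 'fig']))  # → green,fish,fig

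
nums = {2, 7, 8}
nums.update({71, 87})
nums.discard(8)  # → {2, 7, 71, 87}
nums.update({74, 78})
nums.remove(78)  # {2, 7, 71, 74, 87}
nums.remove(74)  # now {2, 7, 71, 87}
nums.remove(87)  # {2, 7, 71}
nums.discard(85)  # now {2, 7, 71}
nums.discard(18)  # {2, 7, 71}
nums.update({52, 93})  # {2, 7, 52, 71, 93}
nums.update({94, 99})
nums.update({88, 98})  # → {2, 7, 52, 71, 88, 93, 94, 98, 99}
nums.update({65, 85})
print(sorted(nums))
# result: [2, 7, 52, 65, 71, 85, 88, 93, 94, 98, 99]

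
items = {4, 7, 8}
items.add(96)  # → {4, 7, 8, 96}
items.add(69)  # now {4, 7, 8, 69, 96}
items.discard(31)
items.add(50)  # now {4, 7, 8, 50, 69, 96}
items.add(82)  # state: {4, 7, 8, 50, 69, 82, 96}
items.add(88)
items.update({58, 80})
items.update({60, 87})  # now {4, 7, 8, 50, 58, 60, 69, 80, 82, 87, 88, 96}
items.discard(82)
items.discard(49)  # {4, 7, 8, 50, 58, 60, 69, 80, 87, 88, 96}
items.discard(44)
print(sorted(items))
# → [4, 7, 8, 50, 58, 60, 69, 80, 87, 88, 96]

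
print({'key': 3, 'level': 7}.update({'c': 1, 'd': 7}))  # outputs None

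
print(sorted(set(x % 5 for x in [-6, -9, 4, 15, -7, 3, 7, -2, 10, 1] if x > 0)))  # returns [0, 1, 2, 3, 4]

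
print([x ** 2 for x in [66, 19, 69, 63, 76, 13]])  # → [4356, 361, 4761, 3969, 5776, 169]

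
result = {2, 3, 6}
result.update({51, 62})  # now {2, 3, 6, 51, 62}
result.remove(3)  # {2, 6, 51, 62}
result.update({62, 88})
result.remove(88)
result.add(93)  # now {2, 6, 51, 62, 93}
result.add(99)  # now {2, 6, 51, 62, 93, 99}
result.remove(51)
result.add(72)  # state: {2, 6, 62, 72, 93, 99}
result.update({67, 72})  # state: {2, 6, 62, 67, 72, 93, 99}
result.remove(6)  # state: {2, 62, 67, 72, 93, 99}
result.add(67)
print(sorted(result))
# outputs [2, 62, 67, 72, 93, 99]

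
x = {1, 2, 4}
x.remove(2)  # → {1, 4}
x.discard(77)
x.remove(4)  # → {1}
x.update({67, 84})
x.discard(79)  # {1, 67, 84}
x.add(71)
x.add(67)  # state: {1, 67, 71, 84}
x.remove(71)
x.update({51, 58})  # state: {1, 51, 58, 67, 84}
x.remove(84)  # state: {1, 51, 58, 67}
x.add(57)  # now {1, 51, 57, 58, 67}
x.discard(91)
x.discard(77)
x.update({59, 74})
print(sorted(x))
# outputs [1, 51, 57, 58, 59, 67, 74]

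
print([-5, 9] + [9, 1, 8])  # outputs [-5, 9, 9, 1, 8]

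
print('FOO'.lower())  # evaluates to foo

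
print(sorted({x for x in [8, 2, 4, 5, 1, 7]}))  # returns [1, 2, 4, 5, 7, 8]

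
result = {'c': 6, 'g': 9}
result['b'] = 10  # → {'c': 6, 'g': 9, 'b': 10}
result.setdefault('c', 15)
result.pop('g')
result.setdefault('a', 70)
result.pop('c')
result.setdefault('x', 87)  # 87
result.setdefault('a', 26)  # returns 70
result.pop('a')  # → 70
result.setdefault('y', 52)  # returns 52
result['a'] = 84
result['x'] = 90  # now {'b': 10, 'x': 90, 'y': 52, 'a': 84}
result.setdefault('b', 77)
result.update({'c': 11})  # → {'b': 10, 'x': 90, 'y': 52, 'a': 84, 'c': 11}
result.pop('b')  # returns 10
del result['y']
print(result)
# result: {'x': 90, 'a': 84, 'c': 11}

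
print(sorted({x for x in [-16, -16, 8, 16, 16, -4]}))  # [-16, -4, 8, 16]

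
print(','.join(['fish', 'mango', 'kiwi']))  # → fish,mango,kiwi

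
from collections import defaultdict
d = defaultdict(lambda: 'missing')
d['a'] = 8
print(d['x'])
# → missing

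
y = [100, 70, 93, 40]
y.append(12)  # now [100, 70, 93, 40, 12]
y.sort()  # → [12, 40, 70, 93, 100]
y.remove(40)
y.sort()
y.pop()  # 100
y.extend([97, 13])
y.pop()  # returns 13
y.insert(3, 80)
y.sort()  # [12, 70, 80, 93, 97]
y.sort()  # [12, 70, 80, 93, 97]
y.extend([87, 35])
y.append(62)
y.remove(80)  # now [12, 70, 93, 97, 87, 35, 62]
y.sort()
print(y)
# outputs [12, 35, 62, 70, 87, 93, 97]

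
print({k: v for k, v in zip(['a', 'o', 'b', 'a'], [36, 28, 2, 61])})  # {'a': 61, 'o': 28, 'b': 2}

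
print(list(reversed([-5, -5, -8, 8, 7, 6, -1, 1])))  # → [1, -1, 6, 7, 8, -8, -5, -5]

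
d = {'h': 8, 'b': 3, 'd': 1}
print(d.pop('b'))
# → 3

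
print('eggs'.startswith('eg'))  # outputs True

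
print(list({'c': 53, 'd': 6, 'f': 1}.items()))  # [('c', 53), ('d', 6), ('f', 1)]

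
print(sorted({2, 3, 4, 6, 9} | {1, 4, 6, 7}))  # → [1, 2, 3, 4, 6, 7, 9]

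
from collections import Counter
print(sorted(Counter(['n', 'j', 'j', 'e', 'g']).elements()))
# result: ['e', 'g', 'j', 'j', 'n']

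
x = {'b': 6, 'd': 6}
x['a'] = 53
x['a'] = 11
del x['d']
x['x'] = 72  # {'b': 6, 'a': 11, 'x': 72}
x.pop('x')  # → 72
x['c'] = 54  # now {'b': 6, 'a': 11, 'c': 54}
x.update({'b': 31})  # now {'b': 31, 'a': 11, 'c': 54}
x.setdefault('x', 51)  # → 51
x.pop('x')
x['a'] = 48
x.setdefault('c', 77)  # 54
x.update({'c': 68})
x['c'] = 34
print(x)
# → {'b': 31, 'a': 48, 'c': 34}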